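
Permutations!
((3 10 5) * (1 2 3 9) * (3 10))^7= ((1 2 10 5 9))^7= (1 10 9 2 5)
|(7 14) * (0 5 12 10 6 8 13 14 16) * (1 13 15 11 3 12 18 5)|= |(0 1 13 14 7 16)(3 12 10 6 8 15 11)(5 18)|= 42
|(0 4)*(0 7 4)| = |(4 7)| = 2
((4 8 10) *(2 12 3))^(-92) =((2 12 3)(4 8 10))^(-92) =(2 12 3)(4 8 10)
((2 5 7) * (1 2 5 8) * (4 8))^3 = (1 8 4 2)(5 7)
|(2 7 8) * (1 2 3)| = 5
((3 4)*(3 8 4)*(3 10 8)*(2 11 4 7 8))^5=(11)(7 8)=((2 11 4 3 10)(7 8))^5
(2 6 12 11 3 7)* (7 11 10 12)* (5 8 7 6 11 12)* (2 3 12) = [0, 1, 11, 2, 4, 8, 6, 3, 7, 9, 5, 12, 10] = (2 11 12 10 5 8 7 3)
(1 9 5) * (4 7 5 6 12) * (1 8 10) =[0, 9, 2, 3, 7, 8, 12, 5, 10, 6, 1, 11, 4] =(1 9 6 12 4 7 5 8 10)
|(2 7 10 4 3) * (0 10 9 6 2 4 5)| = |(0 10 5)(2 7 9 6)(3 4)| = 12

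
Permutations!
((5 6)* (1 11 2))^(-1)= (1 2 11)(5 6)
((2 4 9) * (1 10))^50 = ((1 10)(2 4 9))^50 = (10)(2 9 4)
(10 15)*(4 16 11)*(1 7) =[0, 7, 2, 3, 16, 5, 6, 1, 8, 9, 15, 4, 12, 13, 14, 10, 11] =(1 7)(4 16 11)(10 15)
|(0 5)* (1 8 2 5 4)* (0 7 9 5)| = 15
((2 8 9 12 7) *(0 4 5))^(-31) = (0 5 4)(2 7 12 9 8)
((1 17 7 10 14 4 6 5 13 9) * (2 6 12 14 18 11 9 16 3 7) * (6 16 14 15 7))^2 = ((1 17 2 16 3 6 5 13 14 4 12 15 7 10 18 11 9))^2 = (1 2 3 5 14 12 7 18 9 17 16 6 13 4 15 10 11)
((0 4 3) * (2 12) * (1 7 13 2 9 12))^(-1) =(0 3 4)(1 2 13 7)(9 12)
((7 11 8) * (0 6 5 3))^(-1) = ((0 6 5 3)(7 11 8))^(-1) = (0 3 5 6)(7 8 11)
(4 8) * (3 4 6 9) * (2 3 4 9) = (2 3 9 4 8 6) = [0, 1, 3, 9, 8, 5, 2, 7, 6, 4]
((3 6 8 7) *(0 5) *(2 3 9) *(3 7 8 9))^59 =((0 5)(2 7 3 6 9))^59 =(0 5)(2 9 6 3 7)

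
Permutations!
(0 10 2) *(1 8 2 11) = (0 10 11 1 8 2) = [10, 8, 0, 3, 4, 5, 6, 7, 2, 9, 11, 1]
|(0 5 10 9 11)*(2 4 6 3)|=20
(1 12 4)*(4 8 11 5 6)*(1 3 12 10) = (1 10)(3 12 8 11 5 6 4) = [0, 10, 2, 12, 3, 6, 4, 7, 11, 9, 1, 5, 8]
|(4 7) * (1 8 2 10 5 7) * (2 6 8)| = 6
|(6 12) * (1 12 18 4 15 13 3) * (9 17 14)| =|(1 12 6 18 4 15 13 3)(9 17 14)| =24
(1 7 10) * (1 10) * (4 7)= (10)(1 4 7)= [0, 4, 2, 3, 7, 5, 6, 1, 8, 9, 10]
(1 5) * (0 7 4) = [7, 5, 2, 3, 0, 1, 6, 4] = (0 7 4)(1 5)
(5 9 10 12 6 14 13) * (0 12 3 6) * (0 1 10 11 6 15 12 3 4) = (0 3 15 12 1 10 4)(5 9 11 6 14 13) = [3, 10, 2, 15, 0, 9, 14, 7, 8, 11, 4, 6, 1, 5, 13, 12]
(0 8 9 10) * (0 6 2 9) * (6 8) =[6, 1, 9, 3, 4, 5, 2, 7, 0, 10, 8] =(0 6 2 9 10 8)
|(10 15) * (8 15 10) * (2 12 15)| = 4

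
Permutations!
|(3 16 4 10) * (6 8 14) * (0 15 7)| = 12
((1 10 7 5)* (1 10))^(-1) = ((5 10 7))^(-1) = (5 7 10)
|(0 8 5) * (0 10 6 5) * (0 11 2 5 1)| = |(0 8 11 2 5 10 6 1)| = 8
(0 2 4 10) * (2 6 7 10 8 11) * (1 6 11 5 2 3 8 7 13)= (0 11 3 8 5 2 4 7 10)(1 6 13)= [11, 6, 4, 8, 7, 2, 13, 10, 5, 9, 0, 3, 12, 1]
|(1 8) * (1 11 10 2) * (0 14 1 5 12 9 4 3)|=12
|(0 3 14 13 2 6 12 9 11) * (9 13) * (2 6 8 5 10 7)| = 15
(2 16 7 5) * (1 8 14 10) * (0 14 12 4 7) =[14, 8, 16, 3, 7, 2, 6, 5, 12, 9, 1, 11, 4, 13, 10, 15, 0] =(0 14 10 1 8 12 4 7 5 2 16)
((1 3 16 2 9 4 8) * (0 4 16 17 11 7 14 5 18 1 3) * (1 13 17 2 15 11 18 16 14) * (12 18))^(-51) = ((0 4 8 3 2 9 14 5 16 15 11 7 1)(12 18 13 17))^(-51) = (0 4 8 3 2 9 14 5 16 15 11 7 1)(12 18 13 17)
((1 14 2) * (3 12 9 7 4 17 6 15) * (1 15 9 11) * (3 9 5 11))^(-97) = ((1 14 2 15 9 7 4 17 6 5 11)(3 12))^(-97) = (1 2 9 4 6 11 14 15 7 17 5)(3 12)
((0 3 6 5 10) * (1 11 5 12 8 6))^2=((0 3 1 11 5 10)(6 12 8))^2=(0 1 5)(3 11 10)(6 8 12)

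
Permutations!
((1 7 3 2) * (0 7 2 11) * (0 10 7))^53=((1 2)(3 11 10 7))^53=(1 2)(3 11 10 7)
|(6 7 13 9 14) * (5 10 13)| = 7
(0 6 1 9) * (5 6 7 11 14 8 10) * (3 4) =[7, 9, 2, 4, 3, 6, 1, 11, 10, 0, 5, 14, 12, 13, 8] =(0 7 11 14 8 10 5 6 1 9)(3 4)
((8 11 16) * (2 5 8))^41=((2 5 8 11 16))^41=(2 5 8 11 16)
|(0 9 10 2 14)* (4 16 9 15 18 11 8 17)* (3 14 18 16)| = 13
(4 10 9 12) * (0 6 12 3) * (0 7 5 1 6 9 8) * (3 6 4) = [9, 4, 2, 7, 10, 1, 12, 5, 0, 6, 8, 11, 3] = (0 9 6 12 3 7 5 1 4 10 8)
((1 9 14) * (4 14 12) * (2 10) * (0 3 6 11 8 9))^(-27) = ((0 3 6 11 8 9 12 4 14 1)(2 10))^(-27) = (0 11 12 1 6 9 14 3 8 4)(2 10)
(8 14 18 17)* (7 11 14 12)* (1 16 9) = (1 16 9)(7 11 14 18 17 8 12) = [0, 16, 2, 3, 4, 5, 6, 11, 12, 1, 10, 14, 7, 13, 18, 15, 9, 8, 17]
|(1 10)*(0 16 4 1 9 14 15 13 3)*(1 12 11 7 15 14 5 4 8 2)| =15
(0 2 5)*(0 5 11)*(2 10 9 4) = (0 10 9 4 2 11) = [10, 1, 11, 3, 2, 5, 6, 7, 8, 4, 9, 0]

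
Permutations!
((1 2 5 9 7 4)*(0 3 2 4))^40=(0 9 2)(3 7 5)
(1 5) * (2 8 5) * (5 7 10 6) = (1 2 8 7 10 6 5) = [0, 2, 8, 3, 4, 1, 5, 10, 7, 9, 6]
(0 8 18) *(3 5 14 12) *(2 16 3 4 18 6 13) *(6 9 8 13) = [13, 1, 16, 5, 18, 14, 6, 7, 9, 8, 10, 11, 4, 2, 12, 15, 3, 17, 0] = (0 13 2 16 3 5 14 12 4 18)(8 9)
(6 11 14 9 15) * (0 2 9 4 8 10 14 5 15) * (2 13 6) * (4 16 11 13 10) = (0 10 14 16 11 5 15 2 9)(4 8)(6 13) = [10, 1, 9, 3, 8, 15, 13, 7, 4, 0, 14, 5, 12, 6, 16, 2, 11]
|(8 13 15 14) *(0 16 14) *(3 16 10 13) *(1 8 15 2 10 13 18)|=11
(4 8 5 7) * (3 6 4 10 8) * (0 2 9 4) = (0 2 9 4 3 6)(5 7 10 8) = [2, 1, 9, 6, 3, 7, 0, 10, 5, 4, 8]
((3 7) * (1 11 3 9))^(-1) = (1 9 7 3 11) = ((1 11 3 7 9))^(-1)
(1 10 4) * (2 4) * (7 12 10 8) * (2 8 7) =[0, 7, 4, 3, 1, 5, 6, 12, 2, 9, 8, 11, 10] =(1 7 12 10 8 2 4)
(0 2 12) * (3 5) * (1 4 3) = (0 2 12)(1 4 3 5) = [2, 4, 12, 5, 3, 1, 6, 7, 8, 9, 10, 11, 0]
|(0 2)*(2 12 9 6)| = 5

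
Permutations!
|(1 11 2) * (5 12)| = |(1 11 2)(5 12)| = 6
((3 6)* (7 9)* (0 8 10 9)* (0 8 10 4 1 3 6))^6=((0 10 9 7 8 4 1 3))^6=(0 1 8 9)(3 4 7 10)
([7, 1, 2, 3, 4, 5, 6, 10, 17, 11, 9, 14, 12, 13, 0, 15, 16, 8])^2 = (17)(0 10 11)(7 9 14)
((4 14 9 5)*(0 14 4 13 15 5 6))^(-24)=(15)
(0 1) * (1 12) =(0 12 1) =[12, 0, 2, 3, 4, 5, 6, 7, 8, 9, 10, 11, 1]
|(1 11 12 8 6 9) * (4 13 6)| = |(1 11 12 8 4 13 6 9)| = 8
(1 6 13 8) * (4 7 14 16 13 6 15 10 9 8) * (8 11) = [0, 15, 2, 3, 7, 5, 6, 14, 1, 11, 9, 8, 12, 4, 16, 10, 13] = (1 15 10 9 11 8)(4 7 14 16 13)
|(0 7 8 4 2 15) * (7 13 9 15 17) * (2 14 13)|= 10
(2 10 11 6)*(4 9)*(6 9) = (2 10 11 9 4 6) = [0, 1, 10, 3, 6, 5, 2, 7, 8, 4, 11, 9]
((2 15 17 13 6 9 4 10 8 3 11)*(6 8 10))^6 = ((2 15 17 13 8 3 11)(4 6 9))^6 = (2 11 3 8 13 17 15)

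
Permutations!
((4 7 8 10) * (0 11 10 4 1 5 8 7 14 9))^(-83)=((0 11 10 1 5 8 4 14 9))^(-83)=(0 14 8 1 11 9 4 5 10)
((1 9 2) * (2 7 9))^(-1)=((1 2)(7 9))^(-1)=(1 2)(7 9)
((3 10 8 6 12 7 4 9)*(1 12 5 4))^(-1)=(1 7 12)(3 9 4 5 6 8 10)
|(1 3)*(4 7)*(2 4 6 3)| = 6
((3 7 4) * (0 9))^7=((0 9)(3 7 4))^7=(0 9)(3 7 4)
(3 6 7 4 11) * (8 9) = [0, 1, 2, 6, 11, 5, 7, 4, 9, 8, 10, 3] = (3 6 7 4 11)(8 9)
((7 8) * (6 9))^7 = (6 9)(7 8)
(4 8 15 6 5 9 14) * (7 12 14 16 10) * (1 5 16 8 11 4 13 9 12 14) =(1 5 12)(4 11)(6 16 10 7 14 13 9 8 15) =[0, 5, 2, 3, 11, 12, 16, 14, 15, 8, 7, 4, 1, 9, 13, 6, 10]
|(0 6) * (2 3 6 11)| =5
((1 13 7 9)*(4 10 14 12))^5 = (1 13 7 9)(4 10 14 12)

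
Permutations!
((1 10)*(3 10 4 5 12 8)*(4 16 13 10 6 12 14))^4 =((1 16 13 10)(3 6 12 8)(4 5 14))^4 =(16)(4 5 14)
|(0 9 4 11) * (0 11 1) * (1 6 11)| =6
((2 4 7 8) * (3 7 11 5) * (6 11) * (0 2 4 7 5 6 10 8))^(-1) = (0 7 2)(3 5)(4 8 10)(6 11)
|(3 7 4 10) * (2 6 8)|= |(2 6 8)(3 7 4 10)|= 12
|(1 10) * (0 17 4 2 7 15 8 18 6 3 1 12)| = 13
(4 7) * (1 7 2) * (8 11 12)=(1 7 4 2)(8 11 12)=[0, 7, 1, 3, 2, 5, 6, 4, 11, 9, 10, 12, 8]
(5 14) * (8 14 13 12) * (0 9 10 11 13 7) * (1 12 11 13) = (0 9 10 13 11 1 12 8 14 5 7) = [9, 12, 2, 3, 4, 7, 6, 0, 14, 10, 13, 1, 8, 11, 5]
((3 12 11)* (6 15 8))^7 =(3 12 11)(6 15 8)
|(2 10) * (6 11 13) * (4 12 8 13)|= |(2 10)(4 12 8 13 6 11)|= 6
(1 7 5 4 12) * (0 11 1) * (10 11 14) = (0 14 10 11 1 7 5 4 12) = [14, 7, 2, 3, 12, 4, 6, 5, 8, 9, 11, 1, 0, 13, 10]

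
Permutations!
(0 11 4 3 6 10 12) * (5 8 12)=(0 11 4 3 6 10 5 8 12)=[11, 1, 2, 6, 3, 8, 10, 7, 12, 9, 5, 4, 0]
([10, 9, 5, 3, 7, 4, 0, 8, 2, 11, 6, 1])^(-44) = (0 10 6)(1 9 11)(2 5 4 7 8)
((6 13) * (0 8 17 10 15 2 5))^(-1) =(0 5 2 15 10 17 8)(6 13)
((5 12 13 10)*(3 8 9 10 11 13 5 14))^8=(3 10 8 14 9)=((3 8 9 10 14)(5 12)(11 13))^8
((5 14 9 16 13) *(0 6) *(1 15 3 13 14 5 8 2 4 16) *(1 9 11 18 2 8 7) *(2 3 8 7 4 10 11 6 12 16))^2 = ((0 12 16 14 6)(1 15 8 7)(2 10 11 18 3 13 4))^2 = (0 16 6 12 14)(1 8)(2 11 3 4 10 18 13)(7 15)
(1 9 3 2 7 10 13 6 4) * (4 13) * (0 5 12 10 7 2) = [5, 9, 2, 0, 1, 12, 13, 7, 8, 3, 4, 11, 10, 6] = (0 5 12 10 4 1 9 3)(6 13)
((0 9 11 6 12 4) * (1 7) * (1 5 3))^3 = ((0 9 11 6 12 4)(1 7 5 3))^3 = (0 6)(1 3 5 7)(4 11)(9 12)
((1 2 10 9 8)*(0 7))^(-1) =((0 7)(1 2 10 9 8))^(-1) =(0 7)(1 8 9 10 2)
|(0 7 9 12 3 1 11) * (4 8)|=14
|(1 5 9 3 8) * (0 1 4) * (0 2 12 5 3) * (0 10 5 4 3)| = 6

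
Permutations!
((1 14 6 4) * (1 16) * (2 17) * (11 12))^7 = ((1 14 6 4 16)(2 17)(11 12))^7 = (1 6 16 14 4)(2 17)(11 12)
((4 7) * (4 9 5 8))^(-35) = ((4 7 9 5 8))^(-35) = (9)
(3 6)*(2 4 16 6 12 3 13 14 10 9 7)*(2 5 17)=(2 4 16 6 13 14 10 9 7 5 17)(3 12)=[0, 1, 4, 12, 16, 17, 13, 5, 8, 7, 9, 11, 3, 14, 10, 15, 6, 2]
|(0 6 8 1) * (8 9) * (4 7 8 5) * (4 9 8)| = |(0 6 8 1)(4 7)(5 9)| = 4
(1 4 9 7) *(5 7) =(1 4 9 5 7) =[0, 4, 2, 3, 9, 7, 6, 1, 8, 5]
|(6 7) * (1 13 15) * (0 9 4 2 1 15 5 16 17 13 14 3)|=|(0 9 4 2 1 14 3)(5 16 17 13)(6 7)|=28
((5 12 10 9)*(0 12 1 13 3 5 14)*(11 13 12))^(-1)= (0 14 9 10 12 1 5 3 13 11)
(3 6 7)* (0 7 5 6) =(0 7 3)(5 6) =[7, 1, 2, 0, 4, 6, 5, 3]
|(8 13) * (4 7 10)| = 6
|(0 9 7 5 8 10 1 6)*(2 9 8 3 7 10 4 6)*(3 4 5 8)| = 28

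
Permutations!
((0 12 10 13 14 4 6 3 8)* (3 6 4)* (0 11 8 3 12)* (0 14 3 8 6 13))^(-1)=((0 14 12 10)(3 8 11 6 13))^(-1)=(0 10 12 14)(3 13 6 11 8)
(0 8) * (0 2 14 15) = [8, 1, 14, 3, 4, 5, 6, 7, 2, 9, 10, 11, 12, 13, 15, 0] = (0 8 2 14 15)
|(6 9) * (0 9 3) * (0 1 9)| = 4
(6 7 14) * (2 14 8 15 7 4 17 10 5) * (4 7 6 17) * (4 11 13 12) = (2 14 17 10 5)(4 11 13 12)(6 7 8 15) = [0, 1, 14, 3, 11, 2, 7, 8, 15, 9, 5, 13, 4, 12, 17, 6, 16, 10]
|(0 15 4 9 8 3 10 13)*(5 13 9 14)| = 12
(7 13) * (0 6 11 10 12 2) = (0 6 11 10 12 2)(7 13) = [6, 1, 0, 3, 4, 5, 11, 13, 8, 9, 12, 10, 2, 7]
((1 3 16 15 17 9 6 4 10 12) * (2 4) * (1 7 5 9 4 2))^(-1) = (1 6 9 5 7 12 10 4 17 15 16 3)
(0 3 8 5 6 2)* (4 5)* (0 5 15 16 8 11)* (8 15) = (0 3 11)(2 5 6)(4 8)(15 16) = [3, 1, 5, 11, 8, 6, 2, 7, 4, 9, 10, 0, 12, 13, 14, 16, 15]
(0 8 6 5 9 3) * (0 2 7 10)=(0 8 6 5 9 3 2 7 10)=[8, 1, 7, 2, 4, 9, 5, 10, 6, 3, 0]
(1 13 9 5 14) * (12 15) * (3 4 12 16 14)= (1 13 9 5 3 4 12 15 16 14)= [0, 13, 2, 4, 12, 3, 6, 7, 8, 5, 10, 11, 15, 9, 1, 16, 14]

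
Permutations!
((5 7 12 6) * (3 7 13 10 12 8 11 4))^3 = (3 11 7 4 8)(5 12 13 6 10)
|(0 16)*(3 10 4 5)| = 4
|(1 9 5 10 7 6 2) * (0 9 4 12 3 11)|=|(0 9 5 10 7 6 2 1 4 12 3 11)|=12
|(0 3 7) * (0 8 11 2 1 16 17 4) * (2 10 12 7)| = 35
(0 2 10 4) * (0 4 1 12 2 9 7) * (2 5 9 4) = [4, 12, 10, 3, 2, 9, 6, 0, 8, 7, 1, 11, 5] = (0 4 2 10 1 12 5 9 7)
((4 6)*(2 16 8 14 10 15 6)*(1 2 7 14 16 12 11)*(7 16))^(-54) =(1 12)(2 11)(4 8 14 15)(6 16 7 10)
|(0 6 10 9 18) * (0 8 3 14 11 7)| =|(0 6 10 9 18 8 3 14 11 7)| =10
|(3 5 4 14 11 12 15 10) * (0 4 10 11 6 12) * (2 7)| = 42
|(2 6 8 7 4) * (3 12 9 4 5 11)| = |(2 6 8 7 5 11 3 12 9 4)| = 10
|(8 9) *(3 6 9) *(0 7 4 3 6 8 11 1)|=|(0 7 4 3 8 6 9 11 1)|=9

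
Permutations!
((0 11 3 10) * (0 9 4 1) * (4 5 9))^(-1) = ((0 11 3 10 4 1)(5 9))^(-1) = (0 1 4 10 3 11)(5 9)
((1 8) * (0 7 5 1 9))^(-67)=(0 9 8 1 5 7)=((0 7 5 1 8 9))^(-67)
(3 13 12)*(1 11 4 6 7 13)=[0, 11, 2, 1, 6, 5, 7, 13, 8, 9, 10, 4, 3, 12]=(1 11 4 6 7 13 12 3)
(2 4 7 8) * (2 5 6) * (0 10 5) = [10, 1, 4, 3, 7, 6, 2, 8, 0, 9, 5] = (0 10 5 6 2 4 7 8)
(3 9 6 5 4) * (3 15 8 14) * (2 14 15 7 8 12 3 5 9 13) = (2 14 5 4 7 8 15 12 3 13)(6 9) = [0, 1, 14, 13, 7, 4, 9, 8, 15, 6, 10, 11, 3, 2, 5, 12]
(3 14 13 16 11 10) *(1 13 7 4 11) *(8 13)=(1 8 13 16)(3 14 7 4 11 10)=[0, 8, 2, 14, 11, 5, 6, 4, 13, 9, 3, 10, 12, 16, 7, 15, 1]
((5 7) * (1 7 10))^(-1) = ((1 7 5 10))^(-1) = (1 10 5 7)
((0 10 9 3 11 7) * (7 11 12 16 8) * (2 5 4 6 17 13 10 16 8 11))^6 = (0 6 12 2 10)(3 11 13 7 4)(5 9 16 17 8)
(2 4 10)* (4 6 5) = [0, 1, 6, 3, 10, 4, 5, 7, 8, 9, 2] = (2 6 5 4 10)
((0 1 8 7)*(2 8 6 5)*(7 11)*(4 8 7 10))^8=(11)(0 6 2)(1 5 7)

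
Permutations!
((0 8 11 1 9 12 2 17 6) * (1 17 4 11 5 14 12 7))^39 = (0 6 17 11 4 2 12 14 5 8)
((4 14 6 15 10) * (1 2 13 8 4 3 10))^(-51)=(1 14 13 15 4 2 6 8)(3 10)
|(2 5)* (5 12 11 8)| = 5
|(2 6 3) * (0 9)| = 6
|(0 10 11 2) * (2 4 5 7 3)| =8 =|(0 10 11 4 5 7 3 2)|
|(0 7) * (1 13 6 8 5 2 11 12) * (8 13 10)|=14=|(0 7)(1 10 8 5 2 11 12)(6 13)|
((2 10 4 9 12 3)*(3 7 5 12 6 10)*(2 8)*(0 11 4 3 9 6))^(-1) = (0 9 2 8 3 10 6 4 11)(5 7 12)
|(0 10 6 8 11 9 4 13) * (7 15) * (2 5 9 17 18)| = 12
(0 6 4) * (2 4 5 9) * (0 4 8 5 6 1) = (0 1)(2 8 5 9) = [1, 0, 8, 3, 4, 9, 6, 7, 5, 2]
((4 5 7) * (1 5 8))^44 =((1 5 7 4 8))^44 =(1 8 4 7 5)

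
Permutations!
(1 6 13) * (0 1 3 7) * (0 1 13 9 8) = (0 13 3 7 1 6 9 8) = [13, 6, 2, 7, 4, 5, 9, 1, 0, 8, 10, 11, 12, 3]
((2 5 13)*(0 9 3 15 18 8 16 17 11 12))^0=(18)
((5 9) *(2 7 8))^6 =((2 7 8)(5 9))^6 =(9)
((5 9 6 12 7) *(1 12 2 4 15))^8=((1 12 7 5 9 6 2 4 15))^8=(1 15 4 2 6 9 5 7 12)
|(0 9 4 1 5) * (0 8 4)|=4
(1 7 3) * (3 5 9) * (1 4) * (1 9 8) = (1 7 5 8)(3 4 9) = [0, 7, 2, 4, 9, 8, 6, 5, 1, 3]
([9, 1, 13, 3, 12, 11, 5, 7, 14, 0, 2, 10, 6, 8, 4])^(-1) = (0 9)(2 10 11 5 6 12 4 14 8 13)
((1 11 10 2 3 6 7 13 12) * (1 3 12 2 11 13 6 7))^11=((1 13 2 12 3 7 6)(10 11))^11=(1 3 13 7 2 6 12)(10 11)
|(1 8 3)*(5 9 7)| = |(1 8 3)(5 9 7)| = 3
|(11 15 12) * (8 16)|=|(8 16)(11 15 12)|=6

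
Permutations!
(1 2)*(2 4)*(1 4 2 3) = [0, 2, 4, 1, 3] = (1 2 4 3)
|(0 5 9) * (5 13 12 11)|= 6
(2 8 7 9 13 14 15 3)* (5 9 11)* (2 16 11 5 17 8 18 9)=[0, 1, 18, 16, 4, 2, 6, 5, 7, 13, 10, 17, 12, 14, 15, 3, 11, 8, 9]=(2 18 9 13 14 15 3 16 11 17 8 7 5)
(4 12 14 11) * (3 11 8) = [0, 1, 2, 11, 12, 5, 6, 7, 3, 9, 10, 4, 14, 13, 8] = (3 11 4 12 14 8)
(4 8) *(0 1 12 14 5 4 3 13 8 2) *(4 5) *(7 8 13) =(0 1 12 14 4 2)(3 7 8) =[1, 12, 0, 7, 2, 5, 6, 8, 3, 9, 10, 11, 14, 13, 4]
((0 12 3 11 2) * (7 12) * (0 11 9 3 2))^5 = ((0 7 12 2 11)(3 9))^5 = (12)(3 9)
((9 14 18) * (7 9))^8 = ((7 9 14 18))^8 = (18)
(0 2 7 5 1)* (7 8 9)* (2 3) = (0 3 2 8 9 7 5 1) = [3, 0, 8, 2, 4, 1, 6, 5, 9, 7]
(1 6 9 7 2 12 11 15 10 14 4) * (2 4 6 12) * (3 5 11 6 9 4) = (1 12 6 4)(3 5 11 15 10 14 9 7) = [0, 12, 2, 5, 1, 11, 4, 3, 8, 7, 14, 15, 6, 13, 9, 10]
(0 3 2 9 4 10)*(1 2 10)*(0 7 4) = (0 3 10 7 4 1 2 9) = [3, 2, 9, 10, 1, 5, 6, 4, 8, 0, 7]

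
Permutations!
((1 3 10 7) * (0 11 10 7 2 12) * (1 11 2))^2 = (0 12 2)(1 7 10 3 11)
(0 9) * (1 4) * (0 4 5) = (0 9 4 1 5) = [9, 5, 2, 3, 1, 0, 6, 7, 8, 4]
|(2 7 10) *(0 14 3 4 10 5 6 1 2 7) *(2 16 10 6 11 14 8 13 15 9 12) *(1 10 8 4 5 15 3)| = |(0 4 6 10 7 15 9 12 2)(1 16 8 13 3 5 11 14)| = 72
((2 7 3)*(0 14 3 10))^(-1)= ((0 14 3 2 7 10))^(-1)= (0 10 7 2 3 14)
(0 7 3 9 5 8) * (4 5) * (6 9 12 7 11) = [11, 1, 2, 12, 5, 8, 9, 3, 0, 4, 10, 6, 7] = (0 11 6 9 4 5 8)(3 12 7)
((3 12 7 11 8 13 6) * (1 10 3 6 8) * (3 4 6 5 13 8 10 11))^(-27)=((1 11)(3 12 7)(4 6 5 13 10))^(-27)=(1 11)(4 13 6 10 5)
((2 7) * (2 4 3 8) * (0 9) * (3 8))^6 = ((0 9)(2 7 4 8))^6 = (9)(2 4)(7 8)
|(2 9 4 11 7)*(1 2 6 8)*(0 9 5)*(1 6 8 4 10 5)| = |(0 9 10 5)(1 2)(4 11 7 8 6)| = 20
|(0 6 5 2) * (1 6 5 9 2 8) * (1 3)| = 8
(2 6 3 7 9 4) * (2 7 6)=(3 6)(4 7 9)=[0, 1, 2, 6, 7, 5, 3, 9, 8, 4]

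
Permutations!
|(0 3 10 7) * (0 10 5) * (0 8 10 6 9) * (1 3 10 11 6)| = 10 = |(0 10 7 1 3 5 8 11 6 9)|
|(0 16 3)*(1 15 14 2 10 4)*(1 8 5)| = 24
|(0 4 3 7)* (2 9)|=|(0 4 3 7)(2 9)|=4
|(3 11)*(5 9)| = 2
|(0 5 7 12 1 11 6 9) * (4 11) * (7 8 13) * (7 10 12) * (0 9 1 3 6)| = 11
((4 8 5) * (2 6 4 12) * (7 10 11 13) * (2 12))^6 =(2 6 4 8 5)(7 11)(10 13) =((2 6 4 8 5)(7 10 11 13))^6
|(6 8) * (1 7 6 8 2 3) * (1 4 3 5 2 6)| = |(8)(1 7)(2 5)(3 4)| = 2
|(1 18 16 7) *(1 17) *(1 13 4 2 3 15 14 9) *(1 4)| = 6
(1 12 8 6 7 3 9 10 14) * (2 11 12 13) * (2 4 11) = (1 13 4 11 12 8 6 7 3 9 10 14) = [0, 13, 2, 9, 11, 5, 7, 3, 6, 10, 14, 12, 8, 4, 1]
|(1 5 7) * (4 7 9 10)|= |(1 5 9 10 4 7)|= 6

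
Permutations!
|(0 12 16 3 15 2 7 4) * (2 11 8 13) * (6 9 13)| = 13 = |(0 12 16 3 15 11 8 6 9 13 2 7 4)|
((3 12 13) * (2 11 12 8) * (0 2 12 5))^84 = (13)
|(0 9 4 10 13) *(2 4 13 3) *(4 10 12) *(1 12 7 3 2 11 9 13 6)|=8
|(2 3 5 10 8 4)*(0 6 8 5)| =|(0 6 8 4 2 3)(5 10)| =6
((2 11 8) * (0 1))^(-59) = ((0 1)(2 11 8))^(-59) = (0 1)(2 11 8)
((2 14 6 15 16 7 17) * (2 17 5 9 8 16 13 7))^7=((17)(2 14 6 15 13 7 5 9 8 16))^7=(17)(2 9 13 14 8 7 6 16 5 15)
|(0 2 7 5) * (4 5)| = |(0 2 7 4 5)| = 5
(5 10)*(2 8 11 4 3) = (2 8 11 4 3)(5 10) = [0, 1, 8, 2, 3, 10, 6, 7, 11, 9, 5, 4]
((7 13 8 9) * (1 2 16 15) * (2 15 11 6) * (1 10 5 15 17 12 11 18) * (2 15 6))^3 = (1 11 18 12 16 17 2)(5 10 15 6)(7 9 8 13)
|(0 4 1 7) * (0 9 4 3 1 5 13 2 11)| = 10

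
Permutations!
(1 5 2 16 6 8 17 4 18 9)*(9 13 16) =(1 5 2 9)(4 18 13 16 6 8 17) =[0, 5, 9, 3, 18, 2, 8, 7, 17, 1, 10, 11, 12, 16, 14, 15, 6, 4, 13]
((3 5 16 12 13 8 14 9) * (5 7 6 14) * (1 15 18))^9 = ((1 15 18)(3 7 6 14 9)(5 16 12 13 8))^9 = (18)(3 9 14 6 7)(5 8 13 12 16)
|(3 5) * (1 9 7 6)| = 4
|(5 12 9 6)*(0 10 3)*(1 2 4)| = |(0 10 3)(1 2 4)(5 12 9 6)| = 12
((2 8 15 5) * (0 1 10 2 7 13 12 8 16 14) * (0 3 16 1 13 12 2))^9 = ((0 13 2 1 10)(3 16 14)(5 7 12 8 15))^9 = (16)(0 10 1 2 13)(5 15 8 12 7)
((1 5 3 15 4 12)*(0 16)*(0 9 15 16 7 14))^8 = ((0 7 14)(1 5 3 16 9 15 4 12))^8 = (16)(0 14 7)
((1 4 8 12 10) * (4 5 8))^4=((1 5 8 12 10))^4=(1 10 12 8 5)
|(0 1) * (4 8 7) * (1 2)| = 3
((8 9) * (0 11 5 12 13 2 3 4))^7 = (0 4 3 2 13 12 5 11)(8 9)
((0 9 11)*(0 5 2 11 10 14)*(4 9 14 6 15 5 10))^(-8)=((0 14)(2 11 10 6 15 5)(4 9))^(-8)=(2 15 10)(5 6 11)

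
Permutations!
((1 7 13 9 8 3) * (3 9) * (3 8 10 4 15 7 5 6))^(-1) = (1 3 6 5)(4 10 9 8 13 7 15)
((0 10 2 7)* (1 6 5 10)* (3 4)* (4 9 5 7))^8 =((0 1 6 7)(2 4 3 9 5 10))^8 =(2 3 5)(4 9 10)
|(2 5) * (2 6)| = |(2 5 6)| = 3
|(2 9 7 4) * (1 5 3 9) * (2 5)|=|(1 2)(3 9 7 4 5)|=10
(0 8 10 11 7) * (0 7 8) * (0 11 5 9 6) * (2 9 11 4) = (0 4 2 9 6)(5 11 8 10) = [4, 1, 9, 3, 2, 11, 0, 7, 10, 6, 5, 8]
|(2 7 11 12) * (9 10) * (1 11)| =10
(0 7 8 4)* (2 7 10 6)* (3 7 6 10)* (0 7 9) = (10)(0 3 9)(2 6)(4 7 8) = [3, 1, 6, 9, 7, 5, 2, 8, 4, 0, 10]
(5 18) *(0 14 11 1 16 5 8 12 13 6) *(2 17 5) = (0 14 11 1 16 2 17 5 18 8 12 13 6) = [14, 16, 17, 3, 4, 18, 0, 7, 12, 9, 10, 1, 13, 6, 11, 15, 2, 5, 8]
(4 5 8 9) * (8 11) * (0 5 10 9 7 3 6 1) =(0 5 11 8 7 3 6 1)(4 10 9) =[5, 0, 2, 6, 10, 11, 1, 3, 7, 4, 9, 8]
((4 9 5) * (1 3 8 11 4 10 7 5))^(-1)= ((1 3 8 11 4 9)(5 10 7))^(-1)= (1 9 4 11 8 3)(5 7 10)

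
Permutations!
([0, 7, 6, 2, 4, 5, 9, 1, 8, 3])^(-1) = [0, 7, 3, 9, 4, 5, 2, 1, 8, 6]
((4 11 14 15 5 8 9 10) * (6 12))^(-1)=((4 11 14 15 5 8 9 10)(6 12))^(-1)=(4 10 9 8 5 15 14 11)(6 12)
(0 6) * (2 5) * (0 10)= (0 6 10)(2 5)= [6, 1, 5, 3, 4, 2, 10, 7, 8, 9, 0]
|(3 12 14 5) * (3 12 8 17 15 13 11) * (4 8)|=|(3 4 8 17 15 13 11)(5 12 14)|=21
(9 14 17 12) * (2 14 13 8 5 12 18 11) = (2 14 17 18 11)(5 12 9 13 8) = [0, 1, 14, 3, 4, 12, 6, 7, 5, 13, 10, 2, 9, 8, 17, 15, 16, 18, 11]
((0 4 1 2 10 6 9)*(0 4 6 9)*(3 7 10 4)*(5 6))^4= (10)(0 5 6)(1 2 4)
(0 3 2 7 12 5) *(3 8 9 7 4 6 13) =[8, 1, 4, 2, 6, 0, 13, 12, 9, 7, 10, 11, 5, 3] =(0 8 9 7 12 5)(2 4 6 13 3)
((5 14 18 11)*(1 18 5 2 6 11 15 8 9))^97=((1 18 15 8 9)(2 6 11)(5 14))^97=(1 15 9 18 8)(2 6 11)(5 14)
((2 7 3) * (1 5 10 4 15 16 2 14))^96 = (1 2 10 3 15)(4 14 16 5 7)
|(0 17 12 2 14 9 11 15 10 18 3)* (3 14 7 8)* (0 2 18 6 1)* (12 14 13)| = 36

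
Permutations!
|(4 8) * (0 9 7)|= |(0 9 7)(4 8)|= 6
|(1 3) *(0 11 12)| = 6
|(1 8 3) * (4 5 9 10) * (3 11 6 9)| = |(1 8 11 6 9 10 4 5 3)| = 9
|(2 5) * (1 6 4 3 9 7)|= 6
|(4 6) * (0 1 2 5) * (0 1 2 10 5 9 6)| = |(0 2 9 6 4)(1 10 5)| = 15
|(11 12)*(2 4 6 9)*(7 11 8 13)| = |(2 4 6 9)(7 11 12 8 13)| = 20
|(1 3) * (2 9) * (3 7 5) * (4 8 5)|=|(1 7 4 8 5 3)(2 9)|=6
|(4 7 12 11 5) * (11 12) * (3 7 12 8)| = 7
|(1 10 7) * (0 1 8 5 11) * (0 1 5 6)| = 8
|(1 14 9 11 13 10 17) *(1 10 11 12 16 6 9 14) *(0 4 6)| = 6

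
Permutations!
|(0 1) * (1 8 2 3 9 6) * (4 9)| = |(0 8 2 3 4 9 6 1)| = 8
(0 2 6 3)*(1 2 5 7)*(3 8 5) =(0 3)(1 2 6 8 5 7) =[3, 2, 6, 0, 4, 7, 8, 1, 5]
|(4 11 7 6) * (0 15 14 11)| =|(0 15 14 11 7 6 4)| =7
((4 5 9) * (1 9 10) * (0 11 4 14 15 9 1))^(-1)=(0 10 5 4 11)(9 15 14)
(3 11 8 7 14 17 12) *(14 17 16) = (3 11 8 7 17 12)(14 16) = [0, 1, 2, 11, 4, 5, 6, 17, 7, 9, 10, 8, 3, 13, 16, 15, 14, 12]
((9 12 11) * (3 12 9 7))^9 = (3 12 11 7)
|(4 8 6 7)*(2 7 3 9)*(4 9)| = 12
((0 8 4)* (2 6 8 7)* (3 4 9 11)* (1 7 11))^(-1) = ((0 11 3 4)(1 7 2 6 8 9))^(-1) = (0 4 3 11)(1 9 8 6 2 7)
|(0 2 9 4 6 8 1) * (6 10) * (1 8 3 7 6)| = 6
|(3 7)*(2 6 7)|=|(2 6 7 3)|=4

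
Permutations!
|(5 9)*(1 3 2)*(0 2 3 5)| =|(0 2 1 5 9)| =5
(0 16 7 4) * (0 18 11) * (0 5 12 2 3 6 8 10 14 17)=(0 16 7 4 18 11 5 12 2 3 6 8 10 14 17)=[16, 1, 3, 6, 18, 12, 8, 4, 10, 9, 14, 5, 2, 13, 17, 15, 7, 0, 11]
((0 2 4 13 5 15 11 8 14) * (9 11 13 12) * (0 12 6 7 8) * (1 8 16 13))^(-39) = ((0 2 4 6 7 16 13 5 15 1 8 14 12 9 11))^(-39) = (0 13 12 6 1)(2 5 9 7 8)(4 15 11 16 14)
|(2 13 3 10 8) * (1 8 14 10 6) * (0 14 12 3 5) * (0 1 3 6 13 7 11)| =|(0 14 10 12 6 3 13 5 1 8 2 7 11)| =13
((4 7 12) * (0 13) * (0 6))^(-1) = (0 6 13)(4 12 7)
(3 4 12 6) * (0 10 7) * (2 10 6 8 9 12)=(0 6 3 4 2 10 7)(8 9 12)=[6, 1, 10, 4, 2, 5, 3, 0, 9, 12, 7, 11, 8]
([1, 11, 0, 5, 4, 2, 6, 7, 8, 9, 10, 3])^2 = [11, 3, 1, 2, 4, 0, 6, 7, 8, 9, 10, 5]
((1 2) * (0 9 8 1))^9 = (0 2 1 8 9)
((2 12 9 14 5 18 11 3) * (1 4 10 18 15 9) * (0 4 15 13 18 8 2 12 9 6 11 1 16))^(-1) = ((0 4 10 8 2 9 14 5 13 18 1 15 6 11 3 12 16))^(-1) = (0 16 12 3 11 6 15 1 18 13 5 14 9 2 8 10 4)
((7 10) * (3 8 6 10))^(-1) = (3 7 10 6 8) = ((3 8 6 10 7))^(-1)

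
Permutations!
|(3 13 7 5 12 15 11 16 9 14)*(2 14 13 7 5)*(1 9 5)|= |(1 9 13)(2 14 3 7)(5 12 15 11 16)|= 60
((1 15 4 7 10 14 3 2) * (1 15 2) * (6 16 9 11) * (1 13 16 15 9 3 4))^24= (16)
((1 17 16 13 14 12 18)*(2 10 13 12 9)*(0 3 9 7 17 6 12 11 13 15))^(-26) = ((0 3 9 2 10 15)(1 6 12 18)(7 17 16 11 13 14))^(-26) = (0 10 9)(1 12)(2 3 15)(6 18)(7 13 16)(11 17 14)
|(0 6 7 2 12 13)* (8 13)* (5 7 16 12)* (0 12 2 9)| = 21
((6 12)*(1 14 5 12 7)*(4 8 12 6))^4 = ((1 14 5 6 7)(4 8 12))^4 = (1 7 6 5 14)(4 8 12)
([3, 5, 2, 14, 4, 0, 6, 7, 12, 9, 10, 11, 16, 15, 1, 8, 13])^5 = (16)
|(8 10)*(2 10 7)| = 4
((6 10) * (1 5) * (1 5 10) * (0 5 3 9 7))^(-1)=(0 7 9 3 5)(1 6 10)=((0 5 3 9 7)(1 10 6))^(-1)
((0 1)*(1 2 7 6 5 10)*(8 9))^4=((0 2 7 6 5 10 1)(8 9))^4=(0 5 2 10 7 1 6)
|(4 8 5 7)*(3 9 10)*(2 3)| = 4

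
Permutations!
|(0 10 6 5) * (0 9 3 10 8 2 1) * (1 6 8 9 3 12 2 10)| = 8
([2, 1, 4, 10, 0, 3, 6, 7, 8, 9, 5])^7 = (0 2 4)(3 10 5)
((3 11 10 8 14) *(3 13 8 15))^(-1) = ((3 11 10 15)(8 14 13))^(-1) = (3 15 10 11)(8 13 14)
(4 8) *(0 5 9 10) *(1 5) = (0 1 5 9 10)(4 8) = [1, 5, 2, 3, 8, 9, 6, 7, 4, 10, 0]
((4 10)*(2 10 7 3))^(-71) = ((2 10 4 7 3))^(-71) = (2 3 7 4 10)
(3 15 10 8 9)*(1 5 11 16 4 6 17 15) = (1 5 11 16 4 6 17 15 10 8 9 3) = [0, 5, 2, 1, 6, 11, 17, 7, 9, 3, 8, 16, 12, 13, 14, 10, 4, 15]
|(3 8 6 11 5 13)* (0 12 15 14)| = |(0 12 15 14)(3 8 6 11 5 13)| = 12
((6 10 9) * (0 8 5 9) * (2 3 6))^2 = (0 5 2 6)(3 10 8 9)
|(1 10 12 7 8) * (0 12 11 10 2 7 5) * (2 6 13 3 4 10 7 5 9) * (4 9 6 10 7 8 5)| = |(0 12 6 13 3 9 2 4 7 5)(1 10 11 8)| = 20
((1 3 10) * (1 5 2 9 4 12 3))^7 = (12)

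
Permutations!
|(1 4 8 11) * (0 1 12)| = 6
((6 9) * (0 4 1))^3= (6 9)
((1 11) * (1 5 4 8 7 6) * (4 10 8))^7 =((1 11 5 10 8 7 6))^7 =(11)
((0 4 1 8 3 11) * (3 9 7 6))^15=((0 4 1 8 9 7 6 3 11))^15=(0 6 8)(1 11 7)(3 9 4)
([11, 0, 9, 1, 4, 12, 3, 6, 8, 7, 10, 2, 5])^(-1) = [1, 3, 11, 6, 4, 12, 7, 9, 8, 2, 10, 0, 5]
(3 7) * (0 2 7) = (0 2 7 3) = [2, 1, 7, 0, 4, 5, 6, 3]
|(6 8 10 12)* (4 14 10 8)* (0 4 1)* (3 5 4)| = 9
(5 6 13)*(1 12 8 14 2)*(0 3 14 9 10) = [3, 12, 1, 14, 4, 6, 13, 7, 9, 10, 0, 11, 8, 5, 2] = (0 3 14 2 1 12 8 9 10)(5 6 13)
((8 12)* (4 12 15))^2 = ((4 12 8 15))^2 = (4 8)(12 15)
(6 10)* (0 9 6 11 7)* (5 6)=(0 9 5 6 10 11 7)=[9, 1, 2, 3, 4, 6, 10, 0, 8, 5, 11, 7]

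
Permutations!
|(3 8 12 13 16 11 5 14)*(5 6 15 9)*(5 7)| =12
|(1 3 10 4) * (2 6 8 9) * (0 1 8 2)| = |(0 1 3 10 4 8 9)(2 6)| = 14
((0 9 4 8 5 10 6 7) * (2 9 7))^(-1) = (0 7)(2 6 10 5 8 4 9)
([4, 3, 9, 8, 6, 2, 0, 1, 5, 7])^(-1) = (0 6 4)(1 7 9 2 5 8 3)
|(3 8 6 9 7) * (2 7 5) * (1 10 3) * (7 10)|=|(1 7)(2 10 3 8 6 9 5)|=14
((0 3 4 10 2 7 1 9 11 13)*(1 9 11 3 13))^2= (13)(2 9 4)(3 10 7)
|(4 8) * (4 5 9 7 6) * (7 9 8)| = 6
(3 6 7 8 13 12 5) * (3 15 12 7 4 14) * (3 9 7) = (3 6 4 14 9 7 8 13)(5 15 12) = [0, 1, 2, 6, 14, 15, 4, 8, 13, 7, 10, 11, 5, 3, 9, 12]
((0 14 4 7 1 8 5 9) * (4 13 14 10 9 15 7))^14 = ((0 10 9)(1 8 5 15 7)(13 14))^14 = (0 9 10)(1 7 15 5 8)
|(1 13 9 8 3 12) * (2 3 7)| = 8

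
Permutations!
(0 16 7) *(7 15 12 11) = (0 16 15 12 11 7) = [16, 1, 2, 3, 4, 5, 6, 0, 8, 9, 10, 7, 11, 13, 14, 12, 15]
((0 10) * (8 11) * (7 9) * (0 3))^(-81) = (7 9)(8 11)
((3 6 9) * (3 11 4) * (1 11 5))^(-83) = ((1 11 4 3 6 9 5))^(-83) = (1 11 4 3 6 9 5)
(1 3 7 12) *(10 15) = (1 3 7 12)(10 15) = [0, 3, 2, 7, 4, 5, 6, 12, 8, 9, 15, 11, 1, 13, 14, 10]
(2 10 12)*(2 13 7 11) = (2 10 12 13 7 11) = [0, 1, 10, 3, 4, 5, 6, 11, 8, 9, 12, 2, 13, 7]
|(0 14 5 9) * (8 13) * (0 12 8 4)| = |(0 14 5 9 12 8 13 4)| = 8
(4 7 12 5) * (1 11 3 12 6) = (1 11 3 12 5 4 7 6) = [0, 11, 2, 12, 7, 4, 1, 6, 8, 9, 10, 3, 5]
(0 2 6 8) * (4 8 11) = (0 2 6 11 4 8) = [2, 1, 6, 3, 8, 5, 11, 7, 0, 9, 10, 4]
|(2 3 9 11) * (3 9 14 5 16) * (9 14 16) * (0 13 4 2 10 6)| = |(0 13 4 2 14 5 9 11 10 6)(3 16)| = 10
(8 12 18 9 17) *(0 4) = (0 4)(8 12 18 9 17) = [4, 1, 2, 3, 0, 5, 6, 7, 12, 17, 10, 11, 18, 13, 14, 15, 16, 8, 9]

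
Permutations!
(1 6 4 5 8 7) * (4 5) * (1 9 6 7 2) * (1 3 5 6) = [0, 7, 3, 5, 4, 8, 6, 9, 2, 1] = (1 7 9)(2 3 5 8)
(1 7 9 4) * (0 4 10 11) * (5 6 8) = (0 4 1 7 9 10 11)(5 6 8) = [4, 7, 2, 3, 1, 6, 8, 9, 5, 10, 11, 0]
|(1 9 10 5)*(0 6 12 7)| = |(0 6 12 7)(1 9 10 5)| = 4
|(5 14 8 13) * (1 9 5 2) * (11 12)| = 14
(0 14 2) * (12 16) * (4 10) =(0 14 2)(4 10)(12 16) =[14, 1, 0, 3, 10, 5, 6, 7, 8, 9, 4, 11, 16, 13, 2, 15, 12]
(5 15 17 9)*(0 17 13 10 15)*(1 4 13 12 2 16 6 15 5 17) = (0 1 4 13 10 5)(2 16 6 15 12)(9 17) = [1, 4, 16, 3, 13, 0, 15, 7, 8, 17, 5, 11, 2, 10, 14, 12, 6, 9]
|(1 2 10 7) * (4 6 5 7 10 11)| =|(1 2 11 4 6 5 7)| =7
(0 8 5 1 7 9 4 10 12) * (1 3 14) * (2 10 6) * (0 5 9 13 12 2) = (0 8 9 4 6)(1 7 13 12 5 3 14)(2 10) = [8, 7, 10, 14, 6, 3, 0, 13, 9, 4, 2, 11, 5, 12, 1]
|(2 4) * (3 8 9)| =|(2 4)(3 8 9)| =6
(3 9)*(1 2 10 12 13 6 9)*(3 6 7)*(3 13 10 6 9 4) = (1 2 6 4 3)(7 13)(10 12) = [0, 2, 6, 1, 3, 5, 4, 13, 8, 9, 12, 11, 10, 7]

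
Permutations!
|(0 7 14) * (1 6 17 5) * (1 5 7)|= 6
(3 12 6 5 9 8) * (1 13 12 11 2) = (1 13 12 6 5 9 8 3 11 2) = [0, 13, 1, 11, 4, 9, 5, 7, 3, 8, 10, 2, 6, 12]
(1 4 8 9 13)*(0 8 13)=(0 8 9)(1 4 13)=[8, 4, 2, 3, 13, 5, 6, 7, 9, 0, 10, 11, 12, 1]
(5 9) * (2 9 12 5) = (2 9)(5 12) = [0, 1, 9, 3, 4, 12, 6, 7, 8, 2, 10, 11, 5]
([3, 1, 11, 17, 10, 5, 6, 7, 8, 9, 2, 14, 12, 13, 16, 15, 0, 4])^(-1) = (0 16 14 11 2 10 4 17 3)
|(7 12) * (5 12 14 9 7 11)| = |(5 12 11)(7 14 9)| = 3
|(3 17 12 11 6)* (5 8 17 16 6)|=15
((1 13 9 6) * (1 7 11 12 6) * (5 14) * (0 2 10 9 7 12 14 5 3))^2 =((0 2 10 9 1 13 7 11 14 3)(6 12))^2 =(0 10 1 7 14)(2 9 13 11 3)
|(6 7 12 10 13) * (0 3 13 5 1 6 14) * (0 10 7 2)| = 18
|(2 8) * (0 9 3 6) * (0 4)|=10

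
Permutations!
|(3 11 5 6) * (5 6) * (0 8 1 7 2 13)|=6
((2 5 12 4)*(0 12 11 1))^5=((0 12 4 2 5 11 1))^5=(0 11 2 12 1 5 4)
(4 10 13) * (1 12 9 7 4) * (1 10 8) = [0, 12, 2, 3, 8, 5, 6, 4, 1, 7, 13, 11, 9, 10] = (1 12 9 7 4 8)(10 13)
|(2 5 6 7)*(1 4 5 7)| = 4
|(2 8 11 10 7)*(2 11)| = |(2 8)(7 11 10)| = 6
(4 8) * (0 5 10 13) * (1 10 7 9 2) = (0 5 7 9 2 1 10 13)(4 8) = [5, 10, 1, 3, 8, 7, 6, 9, 4, 2, 13, 11, 12, 0]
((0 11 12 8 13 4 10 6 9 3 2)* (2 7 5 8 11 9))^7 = (0 4 7 2 13 3 6 8 9 10 5)(11 12)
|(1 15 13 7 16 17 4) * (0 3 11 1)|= |(0 3 11 1 15 13 7 16 17 4)|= 10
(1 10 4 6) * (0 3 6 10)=(0 3 6 1)(4 10)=[3, 0, 2, 6, 10, 5, 1, 7, 8, 9, 4]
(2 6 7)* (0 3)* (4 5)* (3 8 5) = [8, 1, 6, 0, 3, 4, 7, 2, 5] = (0 8 5 4 3)(2 6 7)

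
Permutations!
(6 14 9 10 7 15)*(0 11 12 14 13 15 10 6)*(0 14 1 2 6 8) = (0 11 12 1 2 6 13 15 14 9 8)(7 10) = [11, 2, 6, 3, 4, 5, 13, 10, 0, 8, 7, 12, 1, 15, 9, 14]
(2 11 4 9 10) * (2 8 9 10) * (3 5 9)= [0, 1, 11, 5, 10, 9, 6, 7, 3, 2, 8, 4]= (2 11 4 10 8 3 5 9)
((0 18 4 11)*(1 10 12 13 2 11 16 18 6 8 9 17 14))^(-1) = ((0 6 8 9 17 14 1 10 12 13 2 11)(4 16 18))^(-1) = (0 11 2 13 12 10 1 14 17 9 8 6)(4 18 16)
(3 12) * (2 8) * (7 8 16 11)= (2 16 11 7 8)(3 12)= [0, 1, 16, 12, 4, 5, 6, 8, 2, 9, 10, 7, 3, 13, 14, 15, 11]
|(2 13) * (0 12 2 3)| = |(0 12 2 13 3)| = 5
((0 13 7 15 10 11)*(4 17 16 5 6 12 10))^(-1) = (0 11 10 12 6 5 16 17 4 15 7 13)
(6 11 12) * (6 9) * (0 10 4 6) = (0 10 4 6 11 12 9) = [10, 1, 2, 3, 6, 5, 11, 7, 8, 0, 4, 12, 9]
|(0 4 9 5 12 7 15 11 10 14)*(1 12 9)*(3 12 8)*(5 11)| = 13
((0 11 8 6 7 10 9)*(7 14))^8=(14)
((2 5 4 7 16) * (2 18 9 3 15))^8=(2 15 3 9 18 16 7 4 5)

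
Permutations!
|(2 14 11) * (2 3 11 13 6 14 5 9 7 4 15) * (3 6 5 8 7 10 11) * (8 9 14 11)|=|(2 9 10 8 7 4 15)(5 14 13)(6 11)|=42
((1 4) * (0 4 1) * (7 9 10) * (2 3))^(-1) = ((0 4)(2 3)(7 9 10))^(-1) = (0 4)(2 3)(7 10 9)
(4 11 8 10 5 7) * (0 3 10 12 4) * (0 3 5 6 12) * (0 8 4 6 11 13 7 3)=(0 5 3 10 11 4 13 7)(6 12)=[5, 1, 2, 10, 13, 3, 12, 0, 8, 9, 11, 4, 6, 7]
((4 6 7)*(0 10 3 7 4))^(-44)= (10)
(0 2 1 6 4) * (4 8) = (0 2 1 6 8 4) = [2, 6, 1, 3, 0, 5, 8, 7, 4]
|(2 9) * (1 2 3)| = |(1 2 9 3)| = 4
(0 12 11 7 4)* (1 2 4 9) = (0 12 11 7 9 1 2 4) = [12, 2, 4, 3, 0, 5, 6, 9, 8, 1, 10, 7, 11]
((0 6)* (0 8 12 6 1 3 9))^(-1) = (0 9 3 1)(6 12 8)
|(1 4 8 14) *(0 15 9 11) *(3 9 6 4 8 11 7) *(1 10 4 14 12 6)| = |(0 15 1 8 12 6 14 10 4 11)(3 9 7)| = 30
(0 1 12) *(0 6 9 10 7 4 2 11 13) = (0 1 12 6 9 10 7 4 2 11 13) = [1, 12, 11, 3, 2, 5, 9, 4, 8, 10, 7, 13, 6, 0]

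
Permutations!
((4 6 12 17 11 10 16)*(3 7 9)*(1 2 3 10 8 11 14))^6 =(1 16)(2 4)(3 6)(7 12)(9 17)(10 14)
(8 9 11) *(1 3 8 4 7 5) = [0, 3, 2, 8, 7, 1, 6, 5, 9, 11, 10, 4] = (1 3 8 9 11 4 7 5)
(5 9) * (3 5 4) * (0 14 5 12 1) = (0 14 5 9 4 3 12 1) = [14, 0, 2, 12, 3, 9, 6, 7, 8, 4, 10, 11, 1, 13, 5]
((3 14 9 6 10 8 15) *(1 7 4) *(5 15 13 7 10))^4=(1 7 8)(3 5 9)(4 13 10)(6 14 15)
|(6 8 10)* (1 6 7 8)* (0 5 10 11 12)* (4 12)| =8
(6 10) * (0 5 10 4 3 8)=(0 5 10 6 4 3 8)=[5, 1, 2, 8, 3, 10, 4, 7, 0, 9, 6]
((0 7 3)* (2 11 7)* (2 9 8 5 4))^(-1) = (0 3 7 11 2 4 5 8 9)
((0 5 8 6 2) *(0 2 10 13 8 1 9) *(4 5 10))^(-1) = ((0 10 13 8 6 4 5 1 9))^(-1) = (0 9 1 5 4 6 8 13 10)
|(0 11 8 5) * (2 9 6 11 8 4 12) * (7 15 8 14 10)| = |(0 14 10 7 15 8 5)(2 9 6 11 4 12)| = 42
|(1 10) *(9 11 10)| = |(1 9 11 10)| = 4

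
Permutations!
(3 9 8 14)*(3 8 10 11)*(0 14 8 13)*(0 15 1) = (0 14 13 15 1)(3 9 10 11) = [14, 0, 2, 9, 4, 5, 6, 7, 8, 10, 11, 3, 12, 15, 13, 1]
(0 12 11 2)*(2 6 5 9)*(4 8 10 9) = [12, 1, 0, 3, 8, 4, 5, 7, 10, 2, 9, 6, 11] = (0 12 11 6 5 4 8 10 9 2)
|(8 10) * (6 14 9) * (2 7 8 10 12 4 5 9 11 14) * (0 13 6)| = 10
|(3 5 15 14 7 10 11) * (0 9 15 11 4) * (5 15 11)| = |(0 9 11 3 15 14 7 10 4)| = 9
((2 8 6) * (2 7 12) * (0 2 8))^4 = (12)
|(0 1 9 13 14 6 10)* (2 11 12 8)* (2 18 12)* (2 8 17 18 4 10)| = 33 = |(0 1 9 13 14 6 2 11 8 4 10)(12 17 18)|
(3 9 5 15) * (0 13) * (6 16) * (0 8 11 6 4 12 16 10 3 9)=(0 13 8 11 6 10 3)(4 12 16)(5 15 9)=[13, 1, 2, 0, 12, 15, 10, 7, 11, 5, 3, 6, 16, 8, 14, 9, 4]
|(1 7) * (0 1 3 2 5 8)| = 7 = |(0 1 7 3 2 5 8)|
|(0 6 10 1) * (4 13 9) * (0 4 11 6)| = 7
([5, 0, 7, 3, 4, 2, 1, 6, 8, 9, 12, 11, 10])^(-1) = (0 1 6 7 2 5)(10 12)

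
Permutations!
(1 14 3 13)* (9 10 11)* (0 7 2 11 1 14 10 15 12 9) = [7, 10, 11, 13, 4, 5, 6, 2, 8, 15, 1, 0, 9, 14, 3, 12] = (0 7 2 11)(1 10)(3 13 14)(9 15 12)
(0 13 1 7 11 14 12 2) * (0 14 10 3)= [13, 7, 14, 0, 4, 5, 6, 11, 8, 9, 3, 10, 2, 1, 12]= (0 13 1 7 11 10 3)(2 14 12)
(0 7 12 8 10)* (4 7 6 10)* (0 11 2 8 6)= (2 8 4 7 12 6 10 11)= [0, 1, 8, 3, 7, 5, 10, 12, 4, 9, 11, 2, 6]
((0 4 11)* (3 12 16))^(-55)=((0 4 11)(3 12 16))^(-55)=(0 11 4)(3 16 12)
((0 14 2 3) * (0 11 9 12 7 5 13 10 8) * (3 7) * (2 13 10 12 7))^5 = ((0 14 13 12 3 11 9 7 5 10 8))^5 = (0 11 8 3 10 12 5 13 7 14 9)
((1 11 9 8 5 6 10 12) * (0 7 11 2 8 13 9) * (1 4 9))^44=(0 11 7)(1 6 9 8 12)(2 10 13 5 4)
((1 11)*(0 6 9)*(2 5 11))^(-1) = (0 9 6)(1 11 5 2) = ((0 6 9)(1 2 5 11))^(-1)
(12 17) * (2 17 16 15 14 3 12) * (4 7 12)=(2 17)(3 4 7 12 16 15 14)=[0, 1, 17, 4, 7, 5, 6, 12, 8, 9, 10, 11, 16, 13, 3, 14, 15, 2]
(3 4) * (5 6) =[0, 1, 2, 4, 3, 6, 5] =(3 4)(5 6)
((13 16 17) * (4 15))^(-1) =((4 15)(13 16 17))^(-1) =(4 15)(13 17 16)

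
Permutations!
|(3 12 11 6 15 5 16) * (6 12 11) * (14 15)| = 8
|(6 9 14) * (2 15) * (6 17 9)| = |(2 15)(9 14 17)| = 6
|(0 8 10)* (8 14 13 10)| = |(0 14 13 10)| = 4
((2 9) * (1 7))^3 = ((1 7)(2 9))^3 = (1 7)(2 9)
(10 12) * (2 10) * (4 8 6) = (2 10 12)(4 8 6) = [0, 1, 10, 3, 8, 5, 4, 7, 6, 9, 12, 11, 2]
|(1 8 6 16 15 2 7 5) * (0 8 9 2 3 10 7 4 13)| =14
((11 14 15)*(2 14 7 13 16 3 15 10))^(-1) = (2 10 14)(3 16 13 7 11 15)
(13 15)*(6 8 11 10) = (6 8 11 10)(13 15) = [0, 1, 2, 3, 4, 5, 8, 7, 11, 9, 6, 10, 12, 15, 14, 13]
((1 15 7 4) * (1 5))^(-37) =(1 4 15 5 7)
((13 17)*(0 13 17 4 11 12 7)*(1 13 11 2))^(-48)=((17)(0 11 12 7)(1 13 4 2))^(-48)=(17)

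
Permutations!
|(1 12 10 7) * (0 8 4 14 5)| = 20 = |(0 8 4 14 5)(1 12 10 7)|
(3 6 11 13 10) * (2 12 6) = (2 12 6 11 13 10 3) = [0, 1, 12, 2, 4, 5, 11, 7, 8, 9, 3, 13, 6, 10]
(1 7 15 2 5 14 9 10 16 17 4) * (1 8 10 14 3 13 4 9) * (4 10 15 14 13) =[0, 7, 5, 4, 8, 3, 6, 14, 15, 13, 16, 11, 12, 10, 1, 2, 17, 9] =(1 7 14)(2 5 3 4 8 15)(9 13 10 16 17)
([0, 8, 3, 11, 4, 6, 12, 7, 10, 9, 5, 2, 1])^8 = (1 10 6)(2 11 3)(5 12 8)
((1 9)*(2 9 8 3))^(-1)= (1 9 2 3 8)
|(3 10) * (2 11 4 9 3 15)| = 7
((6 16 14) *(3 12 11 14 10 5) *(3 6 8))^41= (3 12 11 14 8)(5 6 16 10)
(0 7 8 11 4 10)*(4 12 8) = [7, 1, 2, 3, 10, 5, 6, 4, 11, 9, 0, 12, 8] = (0 7 4 10)(8 11 12)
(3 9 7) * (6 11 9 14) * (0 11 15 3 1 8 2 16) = [11, 8, 16, 14, 4, 5, 15, 1, 2, 7, 10, 9, 12, 13, 6, 3, 0] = (0 11 9 7 1 8 2 16)(3 14 6 15)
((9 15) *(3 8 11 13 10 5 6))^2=((3 8 11 13 10 5 6)(9 15))^2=(15)(3 11 10 6 8 13 5)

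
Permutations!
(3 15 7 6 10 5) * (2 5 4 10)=[0, 1, 5, 15, 10, 3, 2, 6, 8, 9, 4, 11, 12, 13, 14, 7]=(2 5 3 15 7 6)(4 10)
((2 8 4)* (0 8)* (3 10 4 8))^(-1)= (0 2 4 10 3)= ((0 3 10 4 2))^(-1)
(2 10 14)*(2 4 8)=(2 10 14 4 8)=[0, 1, 10, 3, 8, 5, 6, 7, 2, 9, 14, 11, 12, 13, 4]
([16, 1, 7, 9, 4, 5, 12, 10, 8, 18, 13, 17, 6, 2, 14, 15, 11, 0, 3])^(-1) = [17, 1, 13, 18, 4, 5, 12, 2, 8, 3, 7, 16, 6, 10, 14, 15, 0, 11, 9]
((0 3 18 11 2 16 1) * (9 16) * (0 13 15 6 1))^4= ((0 3 18 11 2 9 16)(1 13 15 6))^4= (0 2 3 9 18 16 11)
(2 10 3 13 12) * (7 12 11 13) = (2 10 3 7 12)(11 13) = [0, 1, 10, 7, 4, 5, 6, 12, 8, 9, 3, 13, 2, 11]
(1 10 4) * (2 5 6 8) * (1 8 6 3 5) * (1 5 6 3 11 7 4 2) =(1 10 2 5 11 7 4 8)(3 6) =[0, 10, 5, 6, 8, 11, 3, 4, 1, 9, 2, 7]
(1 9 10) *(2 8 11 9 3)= (1 3 2 8 11 9 10)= [0, 3, 8, 2, 4, 5, 6, 7, 11, 10, 1, 9]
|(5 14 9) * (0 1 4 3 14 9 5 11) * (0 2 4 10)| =|(0 1 10)(2 4 3 14 5 9 11)| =21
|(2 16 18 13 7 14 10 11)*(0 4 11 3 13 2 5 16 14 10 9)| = |(0 4 11 5 16 18 2 14 9)(3 13 7 10)| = 36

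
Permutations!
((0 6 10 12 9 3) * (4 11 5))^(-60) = ((0 6 10 12 9 3)(4 11 5))^(-60) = (12)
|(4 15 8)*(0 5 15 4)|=4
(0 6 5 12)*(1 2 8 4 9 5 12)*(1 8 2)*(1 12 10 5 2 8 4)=[6, 12, 8, 3, 9, 4, 10, 7, 1, 2, 5, 11, 0]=(0 6 10 5 4 9 2 8 1 12)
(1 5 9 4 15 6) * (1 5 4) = (1 4 15 6 5 9) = [0, 4, 2, 3, 15, 9, 5, 7, 8, 1, 10, 11, 12, 13, 14, 6]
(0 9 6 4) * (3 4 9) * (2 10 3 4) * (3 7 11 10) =(0 4)(2 3)(6 9)(7 11 10) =[4, 1, 3, 2, 0, 5, 9, 11, 8, 6, 7, 10]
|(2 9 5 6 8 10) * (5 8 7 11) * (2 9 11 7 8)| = 7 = |(2 11 5 6 8 10 9)|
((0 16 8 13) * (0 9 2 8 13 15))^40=(0 8 9 16 15 2 13)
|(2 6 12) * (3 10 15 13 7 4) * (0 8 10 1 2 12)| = 11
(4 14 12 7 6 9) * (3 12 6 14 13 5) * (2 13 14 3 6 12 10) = (2 13 5 6 9 4 14 12 7 3 10) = [0, 1, 13, 10, 14, 6, 9, 3, 8, 4, 2, 11, 7, 5, 12]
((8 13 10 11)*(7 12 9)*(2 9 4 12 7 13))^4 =((2 9 13 10 11 8)(4 12))^4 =(2 11 13)(8 10 9)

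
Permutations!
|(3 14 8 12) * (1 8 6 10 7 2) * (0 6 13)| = 11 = |(0 6 10 7 2 1 8 12 3 14 13)|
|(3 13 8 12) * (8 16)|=|(3 13 16 8 12)|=5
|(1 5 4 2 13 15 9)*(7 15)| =8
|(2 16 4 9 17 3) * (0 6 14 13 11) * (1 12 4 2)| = 30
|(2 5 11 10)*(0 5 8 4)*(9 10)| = |(0 5 11 9 10 2 8 4)| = 8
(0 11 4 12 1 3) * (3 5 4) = (0 11 3)(1 5 4 12) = [11, 5, 2, 0, 12, 4, 6, 7, 8, 9, 10, 3, 1]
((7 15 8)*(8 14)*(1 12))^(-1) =(1 12)(7 8 14 15)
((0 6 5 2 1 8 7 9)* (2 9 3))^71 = (0 9 5 6)(1 8 7 3 2)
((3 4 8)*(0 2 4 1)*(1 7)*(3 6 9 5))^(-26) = ((0 2 4 8 6 9 5 3 7 1))^(-26) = (0 6 7 4 5)(1 8 3 2 9)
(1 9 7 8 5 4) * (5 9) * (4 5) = (1 4)(7 8 9) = [0, 4, 2, 3, 1, 5, 6, 8, 9, 7]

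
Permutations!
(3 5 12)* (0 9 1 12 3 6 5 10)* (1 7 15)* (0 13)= (0 9 7 15 1 12 6 5 3 10 13)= [9, 12, 2, 10, 4, 3, 5, 15, 8, 7, 13, 11, 6, 0, 14, 1]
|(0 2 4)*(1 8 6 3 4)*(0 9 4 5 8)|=12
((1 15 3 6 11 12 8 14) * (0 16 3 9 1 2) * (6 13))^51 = (0 16 3 13 6 11 12 8 14 2) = ((0 16 3 13 6 11 12 8 14 2)(1 15 9))^51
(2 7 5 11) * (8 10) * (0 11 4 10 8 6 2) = [11, 1, 7, 3, 10, 4, 2, 5, 8, 9, 6, 0] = (0 11)(2 7 5 4 10 6)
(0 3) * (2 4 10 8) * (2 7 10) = (0 3)(2 4)(7 10 8) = [3, 1, 4, 0, 2, 5, 6, 10, 7, 9, 8]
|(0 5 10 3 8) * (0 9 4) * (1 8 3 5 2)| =|(0 2 1 8 9 4)(5 10)| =6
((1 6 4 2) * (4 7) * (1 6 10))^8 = (10)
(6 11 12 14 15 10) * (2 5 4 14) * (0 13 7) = (0 13 7)(2 5 4 14 15 10 6 11 12) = [13, 1, 5, 3, 14, 4, 11, 0, 8, 9, 6, 12, 2, 7, 15, 10]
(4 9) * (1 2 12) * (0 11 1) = (0 11 1 2 12)(4 9) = [11, 2, 12, 3, 9, 5, 6, 7, 8, 4, 10, 1, 0]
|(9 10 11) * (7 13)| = |(7 13)(9 10 11)| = 6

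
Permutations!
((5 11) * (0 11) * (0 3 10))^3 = ((0 11 5 3 10))^3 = (0 3 11 10 5)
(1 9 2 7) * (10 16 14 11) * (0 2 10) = [2, 9, 7, 3, 4, 5, 6, 1, 8, 10, 16, 0, 12, 13, 11, 15, 14] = (0 2 7 1 9 10 16 14 11)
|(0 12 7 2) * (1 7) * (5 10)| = 10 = |(0 12 1 7 2)(5 10)|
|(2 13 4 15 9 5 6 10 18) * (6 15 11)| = 21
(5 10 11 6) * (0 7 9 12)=(0 7 9 12)(5 10 11 6)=[7, 1, 2, 3, 4, 10, 5, 9, 8, 12, 11, 6, 0]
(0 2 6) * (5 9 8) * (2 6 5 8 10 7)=(0 6)(2 5 9 10 7)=[6, 1, 5, 3, 4, 9, 0, 2, 8, 10, 7]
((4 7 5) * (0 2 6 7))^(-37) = ((0 2 6 7 5 4))^(-37) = (0 4 5 7 6 2)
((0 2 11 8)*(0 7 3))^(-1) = ((0 2 11 8 7 3))^(-1) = (0 3 7 8 11 2)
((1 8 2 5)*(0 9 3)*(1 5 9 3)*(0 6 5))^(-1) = (0 5 6 3)(1 9 2 8)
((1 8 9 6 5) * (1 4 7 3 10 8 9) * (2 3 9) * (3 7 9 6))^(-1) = (1 8 10 3 9 4 5 6 7 2)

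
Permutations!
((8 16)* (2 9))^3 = ((2 9)(8 16))^3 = (2 9)(8 16)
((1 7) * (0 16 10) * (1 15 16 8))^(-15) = ((0 8 1 7 15 16 10))^(-15) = (0 10 16 15 7 1 8)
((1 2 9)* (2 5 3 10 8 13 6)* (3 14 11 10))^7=(1 6 10 5 2 8 14 9 13 11)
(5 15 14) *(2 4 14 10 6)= [0, 1, 4, 3, 14, 15, 2, 7, 8, 9, 6, 11, 12, 13, 5, 10]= (2 4 14 5 15 10 6)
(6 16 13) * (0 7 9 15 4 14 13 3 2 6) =(0 7 9 15 4 14 13)(2 6 16 3) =[7, 1, 6, 2, 14, 5, 16, 9, 8, 15, 10, 11, 12, 0, 13, 4, 3]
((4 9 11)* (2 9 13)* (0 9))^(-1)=((0 9 11 4 13 2))^(-1)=(0 2 13 4 11 9)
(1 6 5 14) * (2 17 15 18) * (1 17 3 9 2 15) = (1 6 5 14 17)(2 3 9)(15 18) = [0, 6, 3, 9, 4, 14, 5, 7, 8, 2, 10, 11, 12, 13, 17, 18, 16, 1, 15]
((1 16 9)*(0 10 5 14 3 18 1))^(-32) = ((0 10 5 14 3 18 1 16 9))^(-32) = (0 3 9 14 16 5 1 10 18)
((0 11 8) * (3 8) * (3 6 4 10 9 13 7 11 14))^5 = (0 14 3 8)(4 11 13 10 6 7 9)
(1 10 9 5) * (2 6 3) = (1 10 9 5)(2 6 3) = [0, 10, 6, 2, 4, 1, 3, 7, 8, 5, 9]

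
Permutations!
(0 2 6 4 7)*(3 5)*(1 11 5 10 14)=(0 2 6 4 7)(1 11 5 3 10 14)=[2, 11, 6, 10, 7, 3, 4, 0, 8, 9, 14, 5, 12, 13, 1]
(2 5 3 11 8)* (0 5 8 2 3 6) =(0 5 6)(2 8 3 11) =[5, 1, 8, 11, 4, 6, 0, 7, 3, 9, 10, 2]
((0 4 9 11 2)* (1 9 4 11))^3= ((0 11 2)(1 9))^3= (11)(1 9)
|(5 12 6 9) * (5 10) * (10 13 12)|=4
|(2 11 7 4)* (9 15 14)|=12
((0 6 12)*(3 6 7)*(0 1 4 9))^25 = (0 7 3 6 12 1 4 9)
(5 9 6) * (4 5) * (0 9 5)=[9, 1, 2, 3, 0, 5, 4, 7, 8, 6]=(0 9 6 4)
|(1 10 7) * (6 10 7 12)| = 6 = |(1 7)(6 10 12)|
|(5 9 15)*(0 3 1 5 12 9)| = |(0 3 1 5)(9 15 12)| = 12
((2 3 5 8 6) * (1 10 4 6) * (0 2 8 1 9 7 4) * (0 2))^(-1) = ((1 10 2 3 5)(4 6 8 9 7))^(-1) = (1 5 3 2 10)(4 7 9 8 6)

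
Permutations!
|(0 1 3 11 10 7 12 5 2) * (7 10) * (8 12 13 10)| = 11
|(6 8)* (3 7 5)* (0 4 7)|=10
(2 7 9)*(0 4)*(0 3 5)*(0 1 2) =(0 4 3 5 1 2 7 9) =[4, 2, 7, 5, 3, 1, 6, 9, 8, 0]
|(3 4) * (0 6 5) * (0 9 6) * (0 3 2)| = |(0 3 4 2)(5 9 6)| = 12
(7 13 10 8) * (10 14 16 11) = (7 13 14 16 11 10 8) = [0, 1, 2, 3, 4, 5, 6, 13, 7, 9, 8, 10, 12, 14, 16, 15, 11]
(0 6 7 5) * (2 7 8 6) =[2, 1, 7, 3, 4, 0, 8, 5, 6] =(0 2 7 5)(6 8)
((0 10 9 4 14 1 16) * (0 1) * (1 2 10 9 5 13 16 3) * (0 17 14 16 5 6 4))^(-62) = (17)(2 4 10 16 6)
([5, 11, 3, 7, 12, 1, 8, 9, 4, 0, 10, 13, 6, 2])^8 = (0 9 7 3 2 13 11 1 5)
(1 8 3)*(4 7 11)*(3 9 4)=(1 8 9 4 7 11 3)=[0, 8, 2, 1, 7, 5, 6, 11, 9, 4, 10, 3]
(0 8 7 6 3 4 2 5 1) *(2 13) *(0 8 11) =(0 11)(1 8 7 6 3 4 13 2 5) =[11, 8, 5, 4, 13, 1, 3, 6, 7, 9, 10, 0, 12, 2]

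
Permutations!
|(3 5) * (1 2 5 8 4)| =|(1 2 5 3 8 4)| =6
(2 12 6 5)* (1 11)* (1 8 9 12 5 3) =[0, 11, 5, 1, 4, 2, 3, 7, 9, 12, 10, 8, 6] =(1 11 8 9 12 6 3)(2 5)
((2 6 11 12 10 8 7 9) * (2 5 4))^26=((2 6 11 12 10 8 7 9 5 4))^26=(2 7 11 5 10)(4 8 6 9 12)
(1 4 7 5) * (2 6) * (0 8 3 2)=(0 8 3 2 6)(1 4 7 5)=[8, 4, 6, 2, 7, 1, 0, 5, 3]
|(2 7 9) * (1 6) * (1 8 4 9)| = 7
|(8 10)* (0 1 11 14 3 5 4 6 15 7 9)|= 22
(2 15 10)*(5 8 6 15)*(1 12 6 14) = (1 12 6 15 10 2 5 8 14) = [0, 12, 5, 3, 4, 8, 15, 7, 14, 9, 2, 11, 6, 13, 1, 10]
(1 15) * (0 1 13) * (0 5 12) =[1, 15, 2, 3, 4, 12, 6, 7, 8, 9, 10, 11, 0, 5, 14, 13] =(0 1 15 13 5 12)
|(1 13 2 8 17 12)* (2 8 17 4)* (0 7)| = 14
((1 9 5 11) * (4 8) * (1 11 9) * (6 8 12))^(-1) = ((4 12 6 8)(5 9))^(-1) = (4 8 6 12)(5 9)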